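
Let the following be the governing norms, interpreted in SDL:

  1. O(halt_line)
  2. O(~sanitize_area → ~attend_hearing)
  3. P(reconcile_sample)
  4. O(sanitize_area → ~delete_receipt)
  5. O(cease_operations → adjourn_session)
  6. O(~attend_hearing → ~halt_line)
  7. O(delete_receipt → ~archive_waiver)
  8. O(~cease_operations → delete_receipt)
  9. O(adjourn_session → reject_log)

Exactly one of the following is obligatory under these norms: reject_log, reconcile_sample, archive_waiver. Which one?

reject_log

From premise 1 we have O(halt_line).
Premise 6, O(~attend_hearing → ~halt_line), contraposes to O(halt_line → attend_hearing); with O(halt_line) we get O(attend_hearing).
Premise 2, O(~sanitize_area → ~attend_hearing), contraposes to O(attend_hearing → sanitize_area); with O(attend_hearing) we get O(sanitize_area).
From O(sanitize_area) and premise 4, O(sanitize_area → ~delete_receipt), we obtain O(~delete_receipt).
Premise 8 is O(~cease_operations → delete_receipt); contrapositively O(~delete_receipt → cease_operations). Since O(~delete_receipt) holds, K gives O(cease_operations).
From O(cease_operations) and premise 5, O(cease_operations → adjourn_session), we obtain O(adjourn_session).
Applying K to premise 9 (O(adjourn_session → reject_log)) and O(adjourn_session) yields O(reject_log).
So O(reject_log) holds — reject_log is obligatory. None of the other listed options is made obligatory by any chain of premises.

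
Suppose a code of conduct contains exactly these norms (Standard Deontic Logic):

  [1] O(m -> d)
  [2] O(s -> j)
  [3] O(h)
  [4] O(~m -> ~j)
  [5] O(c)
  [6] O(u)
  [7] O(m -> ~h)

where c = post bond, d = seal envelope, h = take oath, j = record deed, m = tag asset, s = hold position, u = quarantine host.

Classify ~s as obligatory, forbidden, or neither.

Obligatory

Premise 3 states O(h) outright.
The contrapositive of premise 7 (O(m -> ~h)) is O(h -> ~m), and O(h) is already established, so O(~m).
With premise 4, O(~m -> ~j), the K-axiom yields O(~j).
Premise 2, O(s -> j), contraposes to O(~j -> ~s); with O(~j) we get O(~s).
Premises 1, 5, 6 do not contribute to this derivation.
Hence ~s is obligatory.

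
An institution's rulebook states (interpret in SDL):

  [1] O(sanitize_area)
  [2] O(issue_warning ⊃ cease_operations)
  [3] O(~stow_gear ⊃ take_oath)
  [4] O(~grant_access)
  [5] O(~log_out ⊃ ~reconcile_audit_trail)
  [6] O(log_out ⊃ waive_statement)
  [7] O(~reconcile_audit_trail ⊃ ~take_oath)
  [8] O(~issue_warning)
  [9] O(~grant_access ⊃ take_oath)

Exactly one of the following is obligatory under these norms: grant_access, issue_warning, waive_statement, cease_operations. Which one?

Premise 4 gives O(~grant_access).
Premise 9 is O(~grant_access ⊃ take_oath); since O(~grant_access), deontic closure gives O(take_oath).
Premise 7 is O(~reconcile_audit_trail ⊃ ~take_oath); contrapositively O(take_oath ⊃ reconcile_audit_trail). Since O(take_oath) holds, K gives O(reconcile_audit_trail).
The contrapositive of premise 5 (O(~log_out ⊃ ~reconcile_audit_trail)) is O(reconcile_audit_trail ⊃ log_out), and O(reconcile_audit_trail) is already established, so O(log_out).
From O(log_out) and premise 6, O(log_out ⊃ waive_statement), we obtain O(waive_statement).
So O(waive_statement) holds — waive_statement is obligatory. None of the other listed options is made obligatory by any chain of premises.

waive_statement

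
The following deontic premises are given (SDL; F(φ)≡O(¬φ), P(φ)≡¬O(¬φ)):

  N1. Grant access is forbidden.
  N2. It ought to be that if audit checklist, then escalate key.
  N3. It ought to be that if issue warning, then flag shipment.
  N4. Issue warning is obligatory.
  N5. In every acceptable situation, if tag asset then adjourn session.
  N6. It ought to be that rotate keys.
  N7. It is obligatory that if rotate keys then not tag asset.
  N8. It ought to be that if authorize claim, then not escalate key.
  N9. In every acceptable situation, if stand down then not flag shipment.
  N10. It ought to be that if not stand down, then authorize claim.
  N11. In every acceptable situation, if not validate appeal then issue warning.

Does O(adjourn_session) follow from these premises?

Premise 5 is O(tag_asset → adjourn_session), but O(tag_asset) is not derivable from the premises, so it does not yield O(adjourn_session).
No other premise forces O(adjourn_session). An ideal world satisfying every premise can still have adjourn_session false, so O(adjourn_session) is not derivable.

No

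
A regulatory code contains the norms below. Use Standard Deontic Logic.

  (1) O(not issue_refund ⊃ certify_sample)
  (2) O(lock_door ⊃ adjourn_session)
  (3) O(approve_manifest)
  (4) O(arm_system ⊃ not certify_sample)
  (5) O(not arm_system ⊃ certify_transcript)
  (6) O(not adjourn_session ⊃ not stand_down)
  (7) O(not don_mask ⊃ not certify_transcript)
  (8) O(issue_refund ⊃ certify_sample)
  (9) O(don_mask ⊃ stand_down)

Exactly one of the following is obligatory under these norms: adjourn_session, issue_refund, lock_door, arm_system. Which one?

Premises 1 and 8 are O(not issue_refund ⊃ certify_sample) and O(issue_refund ⊃ certify_sample); every ideal world satisfies not issue_refund or issue_refund, so in either case certify_sample holds — hence O(certify_sample).
Premise 4, O(arm_system ⊃ not certify_sample), contraposes to O(certify_sample ⊃ not arm_system); with O(certify_sample) we get O(not arm_system).
Premise 5 is O(not arm_system ⊃ certify_transcript); since O(not arm_system), deontic closure gives O(certify_transcript).
The contrapositive of premise 7 (O(not don_mask ⊃ not certify_transcript)) is O(certify_transcript ⊃ don_mask), and O(certify_transcript) is already established, so O(don_mask).
Applying K to premise 9 (O(don_mask ⊃ stand_down)) and O(don_mask) yields O(stand_down).
Premise 6 is O(not adjourn_session ⊃ not stand_down); contrapositively O(stand_down ⊃ adjourn_session). Since O(stand_down) holds, K gives O(adjourn_session).
So O(adjourn_session) holds — adjourn_session is obligatory. None of the other listed options is made obligatory by any chain of premises.

adjourn_session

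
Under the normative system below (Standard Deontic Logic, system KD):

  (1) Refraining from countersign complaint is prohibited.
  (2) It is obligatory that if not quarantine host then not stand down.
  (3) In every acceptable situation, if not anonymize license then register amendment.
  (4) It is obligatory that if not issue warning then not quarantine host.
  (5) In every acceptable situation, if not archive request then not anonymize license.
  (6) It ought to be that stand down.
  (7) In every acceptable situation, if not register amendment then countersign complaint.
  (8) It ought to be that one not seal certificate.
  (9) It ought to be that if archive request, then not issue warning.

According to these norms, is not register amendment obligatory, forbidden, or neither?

Premise 6 states O(stand_down) outright.
Premise 2 is O(¬quarantine_host → ¬stand_down); contrapositively O(stand_down → quarantine_host). Since O(stand_down) holds, K gives O(quarantine_host).
The contrapositive of premise 4 (O(¬issue_warning → ¬quarantine_host)) is O(quarantine_host → issue_warning), and O(quarantine_host) is already established, so O(issue_warning).
Premise 9, O(archive_request → ¬issue_warning), contraposes to O(issue_warning → ¬archive_request); with O(issue_warning) we get O(¬archive_request).
With premise 5, O(¬archive_request → ¬anonymize_license), the K-axiom yields O(¬anonymize_license).
Premise 3 is O(¬anonymize_license → register_amendment); since O(¬anonymize_license), deontic closure gives O(register_amendment).
Premises 1, 7, 8 do not contribute to this derivation.
Thus O(register_amendment), which is F(¬register_amendment): ¬register_amendment is forbidden.

Forbidden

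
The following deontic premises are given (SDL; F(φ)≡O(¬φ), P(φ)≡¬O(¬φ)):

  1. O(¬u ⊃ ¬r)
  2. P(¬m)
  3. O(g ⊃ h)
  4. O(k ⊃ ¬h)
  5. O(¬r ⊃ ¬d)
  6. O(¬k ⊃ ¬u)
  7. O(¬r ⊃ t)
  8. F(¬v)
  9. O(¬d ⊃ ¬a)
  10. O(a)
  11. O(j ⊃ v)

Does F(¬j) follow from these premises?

No

Premise 11 is O(j ⊃ v); even if O(v) held, inferring O(j) would be affirming the consequent — invalid.
No other premise forces O(j). An ideal world satisfying every premise can still have ¬j true, so F(¬j) is not derivable.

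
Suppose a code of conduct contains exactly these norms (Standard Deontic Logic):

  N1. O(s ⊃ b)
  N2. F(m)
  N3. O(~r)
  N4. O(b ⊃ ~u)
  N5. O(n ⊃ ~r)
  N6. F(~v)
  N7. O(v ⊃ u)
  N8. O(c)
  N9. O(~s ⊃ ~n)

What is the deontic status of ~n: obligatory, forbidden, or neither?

Obligatory

Premise 6, F(~v), is equivalent to O(v).
Premise 7 is O(v ⊃ u); since O(v), deontic closure gives O(u).
Premise 4, O(b ⊃ ~u), contraposes to O(u ⊃ ~b); with O(u) we get O(~b).
The contrapositive of premise 1 (O(s ⊃ b)) is O(~b ⊃ ~s), and O(~b) is already established, so O(~s).
From O(~s) and premise 9, O(~s ⊃ ~n), we obtain O(~n).
Premises 2, 3, 5, 8 do not contribute to this derivation.
Hence ~n is obligatory.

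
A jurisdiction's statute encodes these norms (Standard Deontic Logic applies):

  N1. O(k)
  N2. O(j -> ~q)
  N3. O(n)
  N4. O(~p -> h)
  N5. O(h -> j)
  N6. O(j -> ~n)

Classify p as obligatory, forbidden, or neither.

From premise 3 we have O(n).
Premise 6, O(j -> ~n), contraposes to O(n -> ~j); with O(n) we get O(~j).
Premise 5 is O(h -> j); contrapositively O(~j -> ~h). Since O(~j) holds, K gives O(~h).
The contrapositive of premise 4 (O(~p -> h)) is O(~h -> p), and O(~h) is already established, so O(p).
Premises 1, 2 do not contribute to this derivation.
Hence p is obligatory.

Obligatory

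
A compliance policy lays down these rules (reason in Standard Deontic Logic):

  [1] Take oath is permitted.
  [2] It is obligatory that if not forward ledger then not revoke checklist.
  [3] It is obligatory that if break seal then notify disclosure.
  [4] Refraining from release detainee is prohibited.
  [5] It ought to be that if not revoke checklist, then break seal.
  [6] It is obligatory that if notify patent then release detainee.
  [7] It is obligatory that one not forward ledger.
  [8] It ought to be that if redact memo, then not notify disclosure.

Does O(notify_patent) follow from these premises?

No

Premise 6 is O(notify_patent → release_detainee); even if O(release_detainee) held, inferring O(notify_patent) would be affirming the consequent — invalid.
No other premise forces O(notify_patent). An ideal world satisfying every premise can still have notify_patent false, so O(notify_patent) is not derivable.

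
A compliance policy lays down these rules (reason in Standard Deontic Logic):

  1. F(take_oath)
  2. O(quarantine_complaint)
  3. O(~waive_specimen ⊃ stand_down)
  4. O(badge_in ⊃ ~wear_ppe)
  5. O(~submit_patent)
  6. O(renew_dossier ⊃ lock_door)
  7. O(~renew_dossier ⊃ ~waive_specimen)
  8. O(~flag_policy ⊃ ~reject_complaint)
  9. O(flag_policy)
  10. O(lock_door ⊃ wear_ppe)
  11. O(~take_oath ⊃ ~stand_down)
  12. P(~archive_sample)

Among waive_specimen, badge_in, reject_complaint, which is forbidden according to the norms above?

Premise 1 is F(take_oath), i.e. O(~take_oath).
Premise 11 is O(~take_oath ⊃ ~stand_down); since O(~take_oath), deontic closure gives O(~stand_down).
The contrapositive of premise 3 (O(~waive_specimen ⊃ stand_down)) is O(~stand_down ⊃ waive_specimen), and O(~stand_down) is already established, so O(waive_specimen).
The contrapositive of premise 7 (O(~renew_dossier ⊃ ~waive_specimen)) is O(waive_specimen ⊃ renew_dossier), and O(waive_specimen) is already established, so O(renew_dossier).
With premise 6, O(renew_dossier ⊃ lock_door), the K-axiom yields O(lock_door).
From O(lock_door) and premise 10, O(lock_door ⊃ wear_ppe), we obtain O(wear_ppe).
Premise 4, O(badge_in ⊃ ~wear_ppe), contraposes to O(wear_ppe ⊃ ~badge_in); with O(wear_ppe) we get O(~badge_in).
So O(~badge_in) holds, i.e. badge_in is forbidden. None of the other listed options is forbidden under the premises.

badge_in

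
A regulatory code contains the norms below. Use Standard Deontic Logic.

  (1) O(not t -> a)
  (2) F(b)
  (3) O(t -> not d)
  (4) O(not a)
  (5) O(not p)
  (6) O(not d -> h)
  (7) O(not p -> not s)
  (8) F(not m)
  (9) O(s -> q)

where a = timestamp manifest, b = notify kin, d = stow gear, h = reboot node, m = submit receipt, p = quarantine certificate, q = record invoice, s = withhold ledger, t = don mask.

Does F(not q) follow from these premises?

No

Premise 9 is O(s -> q), but O(s) is not derivable from the premises, so it does not yield O(q).
No other premise forces O(q). An ideal world satisfying every premise can still have not q true, so F(not q) is not derivable.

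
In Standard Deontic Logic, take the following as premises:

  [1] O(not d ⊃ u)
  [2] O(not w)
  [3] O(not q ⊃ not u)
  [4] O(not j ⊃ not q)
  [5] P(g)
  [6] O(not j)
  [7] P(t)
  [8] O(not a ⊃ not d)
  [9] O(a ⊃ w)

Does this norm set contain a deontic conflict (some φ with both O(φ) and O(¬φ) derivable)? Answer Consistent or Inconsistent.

Inconsistent

From premise 6 we have O(not j).
With premise 4, O(not j ⊃ not q), the K-axiom yields O(not q).
Premise 3 is O(not q ⊃ not u); since O(not q), deontic closure gives O(not u).
Premise 1 is O(not d ⊃ u); contrapositively O(not u ⊃ d). Since O(not u) holds, K gives O(d).
Premise 8, O(not a ⊃ not d), contraposes to O(d ⊃ a); with O(d) we get O(a).
With premise 9, O(a ⊃ w), the K-axiom yields O(w).
Yet premise 2 states O(not w).
We now have both O(w) and O(not w) — w is simultaneously obligatory and forbidden, violating the D-axiom.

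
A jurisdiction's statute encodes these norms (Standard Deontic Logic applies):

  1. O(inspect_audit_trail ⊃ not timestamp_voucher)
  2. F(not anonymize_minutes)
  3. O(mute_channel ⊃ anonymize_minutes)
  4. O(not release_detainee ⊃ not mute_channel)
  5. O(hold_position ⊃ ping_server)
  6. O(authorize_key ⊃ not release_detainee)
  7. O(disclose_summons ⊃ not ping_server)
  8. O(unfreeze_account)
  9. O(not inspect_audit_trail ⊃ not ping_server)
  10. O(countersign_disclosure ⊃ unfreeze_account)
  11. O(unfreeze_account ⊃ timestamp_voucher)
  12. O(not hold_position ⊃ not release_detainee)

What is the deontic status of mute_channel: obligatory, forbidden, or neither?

From premise 8 we have O(unfreeze_account).
Applying K to premise 11 (O(unfreeze_account ⊃ timestamp_voucher)) and O(unfreeze_account) yields O(timestamp_voucher).
Premise 1, O(inspect_audit_trail ⊃ not timestamp_voucher), contraposes to O(timestamp_voucher ⊃ not inspect_audit_trail); with O(timestamp_voucher) we get O(not inspect_audit_trail).
Applying K to premise 9 (O(not inspect_audit_trail ⊃ not ping_server)) and O(not inspect_audit_trail) yields O(not ping_server).
Premise 5 is O(hold_position ⊃ ping_server); contrapositively O(not ping_server ⊃ not hold_position). Since O(not ping_server) holds, K gives O(not hold_position).
Premise 12 is O(not hold_position ⊃ not release_detainee); since O(not hold_position), deontic closure gives O(not release_detainee).
From O(not release_detainee) and premise 4, O(not release_detainee ⊃ not mute_channel), we obtain O(not mute_channel).
Premises 2, 3, 6, 7, 10 do not contribute to this derivation.
Thus O(not mute_channel), which is F(mute_channel): mute_channel is forbidden.

Forbidden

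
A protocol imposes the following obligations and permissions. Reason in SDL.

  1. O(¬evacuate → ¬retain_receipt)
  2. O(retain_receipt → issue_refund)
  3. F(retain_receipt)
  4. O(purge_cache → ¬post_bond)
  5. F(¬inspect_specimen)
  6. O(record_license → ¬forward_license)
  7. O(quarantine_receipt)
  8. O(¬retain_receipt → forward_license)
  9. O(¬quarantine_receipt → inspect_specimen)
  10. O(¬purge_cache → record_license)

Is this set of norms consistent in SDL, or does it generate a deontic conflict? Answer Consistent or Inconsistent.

Premise 9 is O(¬quarantine_receipt → inspect_specimen); even if O(inspect_specimen) held, inferring O(¬quarantine_receipt) would be affirming the consequent — invalid.
So O(¬quarantine_receipt) is not derivable, and the apparent clash with O(quarantine_receipt) does not arise.
A world satisfying every obligation exists (e.g. evacuate=false, forward_license=true, inspect_specimen=true, issue_refund=false, post_bond=false, purge_cache=true, quarantine_receipt=true, record_license=false, retain_receipt=false); no atom is both obligatory and forbidden, so the set is consistent.

Consistent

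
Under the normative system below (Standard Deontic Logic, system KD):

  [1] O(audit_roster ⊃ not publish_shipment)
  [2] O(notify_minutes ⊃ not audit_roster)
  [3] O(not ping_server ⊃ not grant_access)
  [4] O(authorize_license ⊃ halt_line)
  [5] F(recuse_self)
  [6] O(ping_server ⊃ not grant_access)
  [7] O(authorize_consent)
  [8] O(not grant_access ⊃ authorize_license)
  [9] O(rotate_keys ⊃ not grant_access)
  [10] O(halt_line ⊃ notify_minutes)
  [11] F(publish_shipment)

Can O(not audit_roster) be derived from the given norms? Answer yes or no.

Premises 3 and 6 cover both cases: O(not ping_server ⊃ not grant_access) and O(ping_server ⊃ not grant_access). Since not ping_server ∨ ping_server is a tautology, O(not grant_access) follows.
Premise 8 is O(not grant_access ⊃ authorize_license); since O(not grant_access), deontic closure gives O(authorize_license).
Premise 4 is O(authorize_license ⊃ halt_line); since O(authorize_license), deontic closure gives O(halt_line).
From O(halt_line) and premise 10, O(halt_line ⊃ notify_minutes), we obtain O(notify_minutes).
With premise 2, O(notify_minutes ⊃ not audit_roster), the K-axiom yields O(not audit_roster).
Premises 1, 5, 7, 9, 11 do not contribute to this derivation.
So O(not audit_roster) follows.

Yes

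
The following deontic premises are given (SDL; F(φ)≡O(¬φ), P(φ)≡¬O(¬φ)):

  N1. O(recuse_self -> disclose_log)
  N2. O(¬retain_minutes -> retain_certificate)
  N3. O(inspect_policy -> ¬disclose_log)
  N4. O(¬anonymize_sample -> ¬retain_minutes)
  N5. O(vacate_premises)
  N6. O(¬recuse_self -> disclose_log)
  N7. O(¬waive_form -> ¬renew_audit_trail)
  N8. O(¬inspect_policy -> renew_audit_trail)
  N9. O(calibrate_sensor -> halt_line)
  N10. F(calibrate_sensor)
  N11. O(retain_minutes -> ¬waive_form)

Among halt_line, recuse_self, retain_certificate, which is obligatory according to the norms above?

Premises 6 and 1 are O(¬recuse_self -> disclose_log) and O(recuse_self -> disclose_log); every ideal world satisfies ¬recuse_self or recuse_self, so in either case disclose_log holds — hence O(disclose_log).
The contrapositive of premise 3 (O(inspect_policy -> ¬disclose_log)) is O(disclose_log -> ¬inspect_policy), and O(disclose_log) is already established, so O(¬inspect_policy).
From O(¬inspect_policy) and premise 8, O(¬inspect_policy -> renew_audit_trail), we obtain O(renew_audit_trail).
Premise 7, O(¬waive_form -> ¬renew_audit_trail), contraposes to O(renew_audit_trail -> waive_form); with O(renew_audit_trail) we get O(waive_form).
Premise 11, O(retain_minutes -> ¬waive_form), contraposes to O(waive_form -> ¬retain_minutes); with O(waive_form) we get O(¬retain_minutes).
With premise 2, O(¬retain_minutes -> retain_certificate), the K-axiom yields O(retain_certificate).
So O(retain_certificate) holds — retain_certificate is obligatory. None of the other listed options is made obligatory by any chain of premises.

retain_certificate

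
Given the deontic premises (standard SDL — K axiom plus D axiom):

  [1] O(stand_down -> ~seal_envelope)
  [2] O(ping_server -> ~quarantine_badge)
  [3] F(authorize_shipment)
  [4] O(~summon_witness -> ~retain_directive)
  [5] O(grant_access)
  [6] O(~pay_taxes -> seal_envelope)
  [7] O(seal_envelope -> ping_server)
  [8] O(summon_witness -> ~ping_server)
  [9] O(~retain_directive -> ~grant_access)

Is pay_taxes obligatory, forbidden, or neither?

From premise 5 we have O(grant_access).
The contrapositive of premise 9 (O(~retain_directive -> ~grant_access)) is O(grant_access -> retain_directive), and O(grant_access) is already established, so O(retain_directive).
The contrapositive of premise 4 (O(~summon_witness -> ~retain_directive)) is O(retain_directive -> summon_witness), and O(retain_directive) is already established, so O(summon_witness).
From O(summon_witness) and premise 8, O(summon_witness -> ~ping_server), we obtain O(~ping_server).
The contrapositive of premise 7 (O(seal_envelope -> ping_server)) is O(~ping_server -> ~seal_envelope), and O(~ping_server) is already established, so O(~seal_envelope).
Premise 6 is O(~pay_taxes -> seal_envelope); contrapositively O(~seal_envelope -> pay_taxes). Since O(~seal_envelope) holds, K gives O(pay_taxes).
Premises 1, 2, 3 do not contribute to this derivation.
Hence pay_taxes is obligatory.

Obligatory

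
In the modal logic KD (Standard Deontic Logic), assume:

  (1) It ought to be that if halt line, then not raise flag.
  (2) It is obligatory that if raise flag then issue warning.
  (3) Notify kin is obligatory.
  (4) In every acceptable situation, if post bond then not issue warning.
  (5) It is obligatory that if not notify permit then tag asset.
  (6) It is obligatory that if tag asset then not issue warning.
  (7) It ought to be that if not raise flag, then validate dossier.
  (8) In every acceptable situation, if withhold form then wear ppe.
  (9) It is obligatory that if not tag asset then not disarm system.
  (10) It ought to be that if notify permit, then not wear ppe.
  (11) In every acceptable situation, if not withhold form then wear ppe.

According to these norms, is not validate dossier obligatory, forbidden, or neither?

Forbidden

Premises 11 and 8 cover both cases: O(¬withhold_form → wear_ppe) and O(withhold_form → wear_ppe). Since ¬withhold_form ∨ withhold_form is a tautology, O(wear_ppe) follows.
Premise 10, O(notify_permit → ¬wear_ppe), contraposes to O(wear_ppe → ¬notify_permit); with O(wear_ppe) we get O(¬notify_permit).
Premise 5 is O(¬notify_permit → tag_asset); since O(¬notify_permit), deontic closure gives O(tag_asset).
Premise 6 is O(tag_asset → ¬issue_warning); since O(tag_asset), deontic closure gives O(¬issue_warning).
The contrapositive of premise 2 (O(raise_flag → issue_warning)) is O(¬issue_warning → ¬raise_flag), and O(¬issue_warning) is already established, so O(¬raise_flag).
Applying K to premise 7 (O(¬raise_flag → validate_dossier)) and O(¬raise_flag) yields O(validate_dossier).
Premises 1, 3, 4, 9 do not contribute to this derivation.
Thus O(validate_dossier), which is F(¬validate_dossier): ¬validate_dossier is forbidden.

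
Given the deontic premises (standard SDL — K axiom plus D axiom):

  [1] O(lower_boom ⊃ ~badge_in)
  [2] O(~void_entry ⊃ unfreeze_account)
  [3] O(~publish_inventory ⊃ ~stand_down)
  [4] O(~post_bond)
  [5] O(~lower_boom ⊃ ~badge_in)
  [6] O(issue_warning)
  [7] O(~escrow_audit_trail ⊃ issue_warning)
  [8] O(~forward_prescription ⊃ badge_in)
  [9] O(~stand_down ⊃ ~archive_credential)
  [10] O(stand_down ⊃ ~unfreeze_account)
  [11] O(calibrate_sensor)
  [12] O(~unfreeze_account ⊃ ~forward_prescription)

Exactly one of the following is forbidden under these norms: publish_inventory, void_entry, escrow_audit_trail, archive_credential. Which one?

Premises 1 and 5 cover both cases: O(lower_boom ⊃ ~badge_in) and O(~lower_boom ⊃ ~badge_in). Since lower_boom ∨ ~lower_boom is a tautology, O(~badge_in) follows.
The contrapositive of premise 8 (O(~forward_prescription ⊃ badge_in)) is O(~badge_in ⊃ forward_prescription), and O(~badge_in) is already established, so O(forward_prescription).
Premise 12 is O(~unfreeze_account ⊃ ~forward_prescription); contrapositively O(forward_prescription ⊃ unfreeze_account). Since O(forward_prescription) holds, K gives O(unfreeze_account).
Premise 10, O(stand_down ⊃ ~unfreeze_account), contraposes to O(unfreeze_account ⊃ ~stand_down); with O(unfreeze_account) we get O(~stand_down).
With premise 9, O(~stand_down ⊃ ~archive_credential), the K-axiom yields O(~archive_credential).
So O(~archive_credential) holds, i.e. archive_credential is forbidden. None of the other listed options is forbidden under the premises.

archive_credential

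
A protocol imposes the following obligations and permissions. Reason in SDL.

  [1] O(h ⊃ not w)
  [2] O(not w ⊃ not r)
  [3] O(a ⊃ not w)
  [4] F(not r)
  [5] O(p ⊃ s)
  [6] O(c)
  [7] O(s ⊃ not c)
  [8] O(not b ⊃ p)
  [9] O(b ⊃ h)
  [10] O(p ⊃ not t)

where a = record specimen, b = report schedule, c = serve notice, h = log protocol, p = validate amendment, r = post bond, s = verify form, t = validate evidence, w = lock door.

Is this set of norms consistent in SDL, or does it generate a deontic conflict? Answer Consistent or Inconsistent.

From premise 6 we have O(c).
The contrapositive of premise 7 (O(s ⊃ not c)) is O(c ⊃ not s), and O(c) is already established, so O(not s).
Premise 5, O(p ⊃ s), contraposes to O(not s ⊃ not p); with O(not s) we get O(not p).
The contrapositive of premise 8 (O(not b ⊃ p)) is O(not p ⊃ b), and O(not p) is already established, so O(b).
From O(b) and premise 9, O(b ⊃ h), we obtain O(h).
Premise 1 is O(h ⊃ not w); since O(h), deontic closure gives O(not w).
Premise 2 is O(not w ⊃ not r); since O(not w), deontic closure gives O(not r).
But premise 4, F(not r), means O(r).
We now have both O(not r) and O(r) — r is simultaneously obligatory and forbidden, violating the D-axiom.

Inconsistent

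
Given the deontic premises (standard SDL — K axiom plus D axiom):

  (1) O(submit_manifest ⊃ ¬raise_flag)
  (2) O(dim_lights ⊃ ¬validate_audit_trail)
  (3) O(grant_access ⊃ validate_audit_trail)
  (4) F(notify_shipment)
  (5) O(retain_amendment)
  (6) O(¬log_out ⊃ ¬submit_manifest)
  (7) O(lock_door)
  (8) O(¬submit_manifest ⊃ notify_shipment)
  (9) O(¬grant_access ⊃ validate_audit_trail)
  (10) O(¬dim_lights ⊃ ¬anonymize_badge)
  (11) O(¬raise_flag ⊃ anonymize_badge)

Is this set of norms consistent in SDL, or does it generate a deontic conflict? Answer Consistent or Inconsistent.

Premises 9 and 3 are O(¬grant_access ⊃ validate_audit_trail) and O(grant_access ⊃ validate_audit_trail); every ideal world satisfies ¬grant_access or grant_access, so in either case validate_audit_trail holds — hence O(validate_audit_trail).
The contrapositive of premise 2 (O(dim_lights ⊃ ¬validate_audit_trail)) is O(validate_audit_trail ⊃ ¬dim_lights), and O(validate_audit_trail) is already established, so O(¬dim_lights).
From O(¬dim_lights) and premise 10, O(¬dim_lights ⊃ ¬anonymize_badge), we obtain O(¬anonymize_badge).
The contrapositive of premise 11 (O(¬raise_flag ⊃ anonymize_badge)) is O(¬anonymize_badge ⊃ raise_flag), and O(¬anonymize_badge) is already established, so O(raise_flag).
The contrapositive of premise 1 (O(submit_manifest ⊃ ¬raise_flag)) is O(raise_flag ⊃ ¬submit_manifest), and O(raise_flag) is already established, so O(¬submit_manifest).
From O(¬submit_manifest) and premise 8, O(¬submit_manifest ⊃ notify_shipment), we obtain O(notify_shipment).
But premise 4, F(notify_shipment), means O(¬notify_shipment).
We now have both O(notify_shipment) and O(¬notify_shipment) — notify_shipment is simultaneously obligatory and forbidden, violating the D-axiom.

Inconsistent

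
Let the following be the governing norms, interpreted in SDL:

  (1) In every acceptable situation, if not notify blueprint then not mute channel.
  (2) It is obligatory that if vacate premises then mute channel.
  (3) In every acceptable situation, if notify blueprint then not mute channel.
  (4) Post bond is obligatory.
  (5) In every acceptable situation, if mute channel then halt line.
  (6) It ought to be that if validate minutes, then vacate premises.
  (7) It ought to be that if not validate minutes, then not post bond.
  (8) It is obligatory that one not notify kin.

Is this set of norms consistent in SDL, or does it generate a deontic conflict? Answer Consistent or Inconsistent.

By case analysis on notify_blueprint: premise 3 gives O(notify_blueprint → ¬mute_channel) and premise 1 gives O(¬notify_blueprint → ¬mute_channel), so O(¬mute_channel) either way.
The contrapositive of premise 2 (O(vacate_premises → mute_channel)) is O(¬mute_channel → ¬vacate_premises), and O(¬mute_channel) is already established, so O(¬vacate_premises).
Premise 6, O(validate_minutes → vacate_premises), contraposes to O(¬vacate_premises → ¬validate_minutes); with O(¬vacate_premises) we get O(¬validate_minutes).
Premise 7 is O(¬validate_minutes → ¬post_bond); since O(¬validate_minutes), deontic closure gives O(¬post_bond).
However, premise 4 gives O(post_bond).
We now have both O(¬post_bond) and O(post_bond) — post_bond is simultaneously obligatory and forbidden, violating the D-axiom.

Inconsistent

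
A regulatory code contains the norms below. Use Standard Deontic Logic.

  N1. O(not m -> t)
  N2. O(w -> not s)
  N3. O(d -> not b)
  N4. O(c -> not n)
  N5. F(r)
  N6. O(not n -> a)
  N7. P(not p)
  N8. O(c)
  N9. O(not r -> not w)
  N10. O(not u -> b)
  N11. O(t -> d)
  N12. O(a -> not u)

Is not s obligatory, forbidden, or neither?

Neither

Premise 2 is O(w -> not s), but O(w) is not derivable from the premises, so it does not yield O(not s).
No premise or chain of K-axiom applications forces O(not s), and none forces O(s). So not s is neither obligatory nor forbidden under these norms.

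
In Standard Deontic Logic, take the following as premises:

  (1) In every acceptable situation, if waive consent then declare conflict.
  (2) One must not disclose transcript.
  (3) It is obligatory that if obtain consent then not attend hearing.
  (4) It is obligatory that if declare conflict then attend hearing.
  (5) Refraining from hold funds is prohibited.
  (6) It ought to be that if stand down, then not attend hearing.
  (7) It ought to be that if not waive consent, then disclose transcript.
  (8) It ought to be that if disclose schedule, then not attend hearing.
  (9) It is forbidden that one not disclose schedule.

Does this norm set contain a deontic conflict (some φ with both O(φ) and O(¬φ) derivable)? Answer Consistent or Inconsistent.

Premise 9, F(¬disclose_schedule), is equivalent to O(disclose_schedule).
With premise 8, O(disclose_schedule → ¬attend_hearing), the K-axiom yields O(¬attend_hearing).
Premise 4 is O(declare_conflict → attend_hearing); contrapositively O(¬attend_hearing → ¬declare_conflict). Since O(¬attend_hearing) holds, K gives O(¬declare_conflict).
Premise 1, O(waive_consent → declare_conflict), contraposes to O(¬declare_conflict → ¬waive_consent); with O(¬declare_conflict) we get O(¬waive_consent).
With premise 7, O(¬waive_consent → disclose_transcript), the K-axiom yields O(disclose_transcript).
But premise 2, F(disclose_transcript), means O(¬disclose_transcript).
We now have both O(disclose_transcript) and O(¬disclose_transcript) — disclose_transcript is simultaneously obligatory and forbidden, violating the D-axiom.

Inconsistent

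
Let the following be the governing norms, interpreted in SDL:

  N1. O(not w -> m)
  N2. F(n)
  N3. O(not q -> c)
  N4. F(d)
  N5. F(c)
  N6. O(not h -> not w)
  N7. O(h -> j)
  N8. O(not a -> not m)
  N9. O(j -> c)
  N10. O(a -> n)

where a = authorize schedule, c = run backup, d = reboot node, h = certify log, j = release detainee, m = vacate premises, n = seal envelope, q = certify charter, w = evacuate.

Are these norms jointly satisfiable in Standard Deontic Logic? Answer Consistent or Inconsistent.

Inconsistent

Premise 2 is F(n), i.e. O(not n).
The contrapositive of premise 10 (O(a -> n)) is O(not n -> not a), and O(not n) is already established, so O(not a).
From O(not a) and premise 8, O(not a -> not m), we obtain O(not m).
Premise 1, O(not w -> m), contraposes to O(not m -> w); with O(not m) we get O(w).
The contrapositive of premise 6 (O(not h -> not w)) is O(w -> h), and O(w) is already established, so O(h).
Premise 7 is O(h -> j); since O(h), deontic closure gives O(j).
Applying K to premise 9 (O(j -> c)) and O(j) yields O(c).
But premise 5, F(c), means O(not c).
We now have both O(c) and O(not c) — c is simultaneously obligatory and forbidden, violating the D-axiom.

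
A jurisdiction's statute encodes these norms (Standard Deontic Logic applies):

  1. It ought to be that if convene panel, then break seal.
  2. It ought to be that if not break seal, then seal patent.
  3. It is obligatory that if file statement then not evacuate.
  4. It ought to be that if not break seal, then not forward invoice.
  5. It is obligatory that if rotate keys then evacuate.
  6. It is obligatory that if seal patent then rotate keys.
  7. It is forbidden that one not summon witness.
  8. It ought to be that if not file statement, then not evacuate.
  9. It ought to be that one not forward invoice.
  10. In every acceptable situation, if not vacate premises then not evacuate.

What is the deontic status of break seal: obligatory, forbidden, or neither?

Premises 3 and 8 cover both cases: O(file_statement → ¬evacuate) and O(¬file_statement → ¬evacuate). Since file_statement ∨ ¬file_statement is a tautology, O(¬evacuate) follows.
The contrapositive of premise 5 (O(rotate_keys → evacuate)) is O(¬evacuate → ¬rotate_keys), and O(¬evacuate) is already established, so O(¬rotate_keys).
Premise 6, O(seal_patent → rotate_keys), contraposes to O(¬rotate_keys → ¬seal_patent); with O(¬rotate_keys) we get O(¬seal_patent).
The contrapositive of premise 2 (O(¬break_seal → seal_patent)) is O(¬seal_patent → break_seal), and O(¬seal_patent) is already established, so O(break_seal).
Premises 1, 4, 7, 9, 10 do not contribute to this derivation.
Hence break_seal is obligatory.

Obligatory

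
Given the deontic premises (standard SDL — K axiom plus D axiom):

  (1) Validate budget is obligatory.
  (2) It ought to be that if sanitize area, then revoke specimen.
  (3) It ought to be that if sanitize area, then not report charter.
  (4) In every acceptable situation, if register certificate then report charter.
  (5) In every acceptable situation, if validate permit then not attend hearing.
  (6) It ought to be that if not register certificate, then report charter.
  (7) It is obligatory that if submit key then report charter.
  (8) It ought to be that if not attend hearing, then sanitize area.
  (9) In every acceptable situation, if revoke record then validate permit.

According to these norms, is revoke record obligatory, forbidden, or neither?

Forbidden

Premises 4 and 6 are O(register_certificate → report_charter) and O(¬register_certificate → report_charter); every ideal world satisfies register_certificate or ¬register_certificate, so in either case report_charter holds — hence O(report_charter).
Premise 3 is O(sanitize_area → ¬report_charter); contrapositively O(report_charter → ¬sanitize_area). Since O(report_charter) holds, K gives O(¬sanitize_area).
The contrapositive of premise 8 (O(¬attend_hearing → sanitize_area)) is O(¬sanitize_area → attend_hearing), and O(¬sanitize_area) is already established, so O(attend_hearing).
Premise 5, O(validate_permit → ¬attend_hearing), contraposes to O(attend_hearing → ¬validate_permit); with O(attend_hearing) we get O(¬validate_permit).
Premise 9 is O(revoke_record → validate_permit); contrapositively O(¬validate_permit → ¬revoke_record). Since O(¬validate_permit) holds, K gives O(¬revoke_record).
Premises 1, 2, 7 do not contribute to this derivation.
Thus O(¬revoke_record), which is F(revoke_record): revoke_record is forbidden.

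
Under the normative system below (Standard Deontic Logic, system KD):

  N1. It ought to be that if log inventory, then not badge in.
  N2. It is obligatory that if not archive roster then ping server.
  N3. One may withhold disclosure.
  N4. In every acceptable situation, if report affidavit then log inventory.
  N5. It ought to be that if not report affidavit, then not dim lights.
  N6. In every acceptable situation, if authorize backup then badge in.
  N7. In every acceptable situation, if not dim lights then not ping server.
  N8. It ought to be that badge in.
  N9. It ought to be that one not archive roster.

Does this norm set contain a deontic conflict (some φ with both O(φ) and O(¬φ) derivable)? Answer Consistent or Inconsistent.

Inconsistent

From premise 8 we have O(badge_in).
Premise 1 is O(log_inventory → ¬badge_in); contrapositively O(badge_in → ¬log_inventory). Since O(badge_in) holds, K gives O(¬log_inventory).
Premise 4 is O(report_affidavit → log_inventory); contrapositively O(¬log_inventory → ¬report_affidavit). Since O(¬log_inventory) holds, K gives O(¬report_affidavit).
Premise 5 is O(¬report_affidavit → ¬dim_lights); since O(¬report_affidavit), deontic closure gives O(¬dim_lights).
With premise 7, O(¬dim_lights → ¬ping_server), the K-axiom yields O(¬ping_server).
Premise 2, O(¬archive_roster → ping_server), contraposes to O(¬ping_server → archive_roster); with O(¬ping_server) we get O(archive_roster).
But premise 9 directly asserts O(¬archive_roster).
We now have both O(archive_roster) and O(¬archive_roster) — archive_roster is simultaneously obligatory and forbidden, violating the D-axiom.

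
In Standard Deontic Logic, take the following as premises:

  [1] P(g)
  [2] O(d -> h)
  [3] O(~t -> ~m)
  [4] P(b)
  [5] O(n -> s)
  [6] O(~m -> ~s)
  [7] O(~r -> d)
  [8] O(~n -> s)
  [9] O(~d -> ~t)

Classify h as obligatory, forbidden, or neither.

By case analysis on ~n: premise 8 gives O(~n -> s) and premise 5 gives O(n -> s), so O(s) either way.
Premise 6, O(~m -> ~s), contraposes to O(s -> m); with O(s) we get O(m).
The contrapositive of premise 3 (O(~t -> ~m)) is O(m -> t), and O(m) is already established, so O(t).
Premise 9 is O(~d -> ~t); contrapositively O(t -> d). Since O(t) holds, K gives O(d).
Applying K to premise 2 (O(d -> h)) and O(d) yields O(h).
Premises 1, 4, 7 do not contribute to this derivation.
Hence h is obligatory.

Obligatory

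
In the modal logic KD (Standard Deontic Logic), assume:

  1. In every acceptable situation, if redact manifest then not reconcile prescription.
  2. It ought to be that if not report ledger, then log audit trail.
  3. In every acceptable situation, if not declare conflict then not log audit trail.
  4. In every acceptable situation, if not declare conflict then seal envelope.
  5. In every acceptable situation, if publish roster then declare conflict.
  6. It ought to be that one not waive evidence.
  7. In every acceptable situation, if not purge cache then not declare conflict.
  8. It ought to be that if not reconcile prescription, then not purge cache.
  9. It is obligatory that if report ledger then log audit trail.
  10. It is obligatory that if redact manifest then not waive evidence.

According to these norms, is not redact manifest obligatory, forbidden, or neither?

Obligatory

Premises 9 and 2 are O(report_ledger → log_audit_trail) and O(¬report_ledger → log_audit_trail); every ideal world satisfies report_ledger or ¬report_ledger, so in either case log_audit_trail holds — hence O(log_audit_trail).
Premise 3, O(¬declare_conflict → ¬log_audit_trail), contraposes to O(log_audit_trail → declare_conflict); with O(log_audit_trail) we get O(declare_conflict).
Premise 7 is O(¬purge_cache → ¬declare_conflict); contrapositively O(declare_conflict → purge_cache). Since O(declare_conflict) holds, K gives O(purge_cache).
Premise 8 is O(¬reconcile_prescription → ¬purge_cache); contrapositively O(purge_cache → reconcile_prescription). Since O(purge_cache) holds, K gives O(reconcile_prescription).
Premise 1, O(redact_manifest → ¬reconcile_prescription), contraposes to O(reconcile_prescription → ¬redact_manifest); with O(reconcile_prescription) we get O(¬redact_manifest).
Premises 4, 5, 6, 10 do not contribute to this derivation.
Hence ¬redact_manifest is obligatory.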